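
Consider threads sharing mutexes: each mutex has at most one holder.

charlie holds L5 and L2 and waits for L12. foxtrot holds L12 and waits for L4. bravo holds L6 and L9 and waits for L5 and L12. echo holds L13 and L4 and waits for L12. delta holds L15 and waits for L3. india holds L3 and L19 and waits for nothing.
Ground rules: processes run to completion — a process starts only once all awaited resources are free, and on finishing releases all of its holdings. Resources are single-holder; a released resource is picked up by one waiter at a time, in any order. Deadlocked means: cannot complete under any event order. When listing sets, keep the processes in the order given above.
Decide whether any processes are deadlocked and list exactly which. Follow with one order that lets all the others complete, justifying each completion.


The deadlocked set is charlie, foxtrot, bravo and echo.
Key observation: the wait chain closes on itself along foxtrot -> echo -> foxtrot; charlie and bravo wait into the deadlock from upstream.
The rest can finish in the order india, delta.
Step-by-step check:
  run india (it waits on nothing); releases L3 and L19
  delta waits on L3 — all released -> runs and releases L15


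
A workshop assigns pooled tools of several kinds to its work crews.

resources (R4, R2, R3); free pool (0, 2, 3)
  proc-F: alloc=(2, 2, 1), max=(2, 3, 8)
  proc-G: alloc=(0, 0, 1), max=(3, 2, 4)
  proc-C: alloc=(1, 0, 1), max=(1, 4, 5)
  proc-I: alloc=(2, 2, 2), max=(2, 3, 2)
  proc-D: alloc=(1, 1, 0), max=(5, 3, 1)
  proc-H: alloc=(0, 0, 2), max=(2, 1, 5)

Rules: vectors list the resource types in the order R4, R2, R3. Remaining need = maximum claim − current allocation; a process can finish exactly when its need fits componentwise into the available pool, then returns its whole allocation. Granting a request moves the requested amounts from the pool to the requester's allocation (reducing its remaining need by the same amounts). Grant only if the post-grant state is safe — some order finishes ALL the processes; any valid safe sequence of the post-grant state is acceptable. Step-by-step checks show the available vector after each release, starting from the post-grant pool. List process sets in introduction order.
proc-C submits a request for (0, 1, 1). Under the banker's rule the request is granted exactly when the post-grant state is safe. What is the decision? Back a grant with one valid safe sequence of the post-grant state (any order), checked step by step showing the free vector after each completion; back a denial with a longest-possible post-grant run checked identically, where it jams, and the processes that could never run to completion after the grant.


GRANT. The post-grant state is safe; one safe sequence: proc-I, proc-C, proc-H, proc-F, proc-D, proc-G.
Key observation: granting shrinks the pool to (0, 1, 2), yet proc-I still fits and the chain goes through.
Check on the post-grant state, step by step:
  pool = (0, 1, 2)
  proc-I: need (0, 1, 0) fits (0, 1, 2); releases (2, 2, 2), pool now (2, 3, 4)
  proc-C: need (0, 3, 3) fits (2, 3, 4); releases (1, 1, 2), pool now (3, 4, 6)
  proc-H: need (2, 1, 3) fits (3, 4, 6); releases (0, 0, 2), pool now (3, 4, 8)
  proc-F: need (0, 1, 7) fits (3, 4, 8); releases (2, 2, 1), pool now (5, 6, 9)
  proc-D: need (4, 2, 1) fits (5, 6, 9); releases (1, 1, 0), pool now (6, 7, 9)
  proc-G: need (3, 2, 3) fits (6, 7, 9); releases (0, 0, 1), pool now (6, 7, 10)


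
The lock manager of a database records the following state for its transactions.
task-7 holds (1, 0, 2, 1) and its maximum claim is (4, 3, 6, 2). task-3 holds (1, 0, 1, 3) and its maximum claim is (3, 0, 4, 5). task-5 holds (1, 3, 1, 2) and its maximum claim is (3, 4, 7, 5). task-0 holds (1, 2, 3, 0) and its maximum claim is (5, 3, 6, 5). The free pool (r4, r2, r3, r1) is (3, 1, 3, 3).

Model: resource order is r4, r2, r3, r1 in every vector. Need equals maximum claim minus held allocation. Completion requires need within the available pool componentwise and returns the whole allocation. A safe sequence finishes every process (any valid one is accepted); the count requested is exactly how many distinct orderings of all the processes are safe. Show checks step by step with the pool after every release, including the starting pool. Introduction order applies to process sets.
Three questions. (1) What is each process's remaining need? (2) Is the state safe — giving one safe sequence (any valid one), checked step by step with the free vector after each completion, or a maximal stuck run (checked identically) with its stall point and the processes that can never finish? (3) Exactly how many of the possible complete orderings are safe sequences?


(1) Outstanding need per process (order r4, r2, r3, r1):
  task-7: (3, 3, 4, 1)
  task-3: (2, 0, 3, 2)
  task-5: (2, 1, 6, 3)
  task-0: (4, 1, 3, 5)
(2) SAFE. One safe sequence: task-3, task-0, task-5, task-7.
Key observation: reading the order forward, task-3 is the first process whose need (2, 0, 3, 2) meets the free pool (3, 1, 3, 3) exactly on a resource it requests.
Walking it through:
  pool = (3, 1, 3, 3)
  task-3: need (2, 0, 3, 2) fits (3, 1, 3, 3); releases (1, 0, 1, 3), pool now (4, 1, 4, 6)
  task-0: need (4, 1, 3, 5) fits (4, 1, 4, 6); releases (1, 2, 3, 0), pool now (5, 3, 7, 6)
  task-5: need (2, 1, 6, 3) fits (5, 3, 7, 6); releases (1, 3, 1, 2), pool now (6, 6, 8, 8)
  task-7: need (3, 3, 4, 1) fits (6, 6, 8, 8); releases (1, 0, 2, 1), pool now (7, 6, 10, 9)
(3) Precisely 2 of the possible complete orderings are safe sequences.


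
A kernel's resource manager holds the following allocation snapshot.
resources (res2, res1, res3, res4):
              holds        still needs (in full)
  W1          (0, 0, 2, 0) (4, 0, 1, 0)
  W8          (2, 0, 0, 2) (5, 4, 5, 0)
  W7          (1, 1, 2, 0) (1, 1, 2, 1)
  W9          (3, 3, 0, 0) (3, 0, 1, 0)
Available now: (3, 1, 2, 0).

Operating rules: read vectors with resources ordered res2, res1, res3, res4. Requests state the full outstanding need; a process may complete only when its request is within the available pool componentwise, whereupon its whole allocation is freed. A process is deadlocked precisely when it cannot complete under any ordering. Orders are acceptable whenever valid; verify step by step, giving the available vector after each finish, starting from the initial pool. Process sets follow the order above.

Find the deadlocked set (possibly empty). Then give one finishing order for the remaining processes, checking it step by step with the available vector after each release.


Deadlocked: W8 and W7.
Key observation: after W9, W1 the pool peaks at (6, 4, 4, 0), and each blocked process is short somewhere: W8 on res3; W7 on res4.
A valid finishing order for the others: W9, W1. Verifying each step:
  pool = (3, 1, 2, 0)
  run W9 (needs (3, 0, 1, 0), free (3, 1, 2, 0)); after release of (3, 3, 0, 0) the pool is (6, 4, 2, 0)
  run W1 (needs (4, 0, 1, 0), free (6, 4, 2, 0)); after release of (0, 0, 2, 0) the pool is (6, 4, 4, 0)
The blocked processes can never fit:
  W8 cannot run: need (5, 4, 5, 0) vs free (6, 4, 4, 0) (insufficient res3)
  W7 cannot run: need (1, 1, 2, 1) vs free (6, 4, 4, 0) (insufficient res4)


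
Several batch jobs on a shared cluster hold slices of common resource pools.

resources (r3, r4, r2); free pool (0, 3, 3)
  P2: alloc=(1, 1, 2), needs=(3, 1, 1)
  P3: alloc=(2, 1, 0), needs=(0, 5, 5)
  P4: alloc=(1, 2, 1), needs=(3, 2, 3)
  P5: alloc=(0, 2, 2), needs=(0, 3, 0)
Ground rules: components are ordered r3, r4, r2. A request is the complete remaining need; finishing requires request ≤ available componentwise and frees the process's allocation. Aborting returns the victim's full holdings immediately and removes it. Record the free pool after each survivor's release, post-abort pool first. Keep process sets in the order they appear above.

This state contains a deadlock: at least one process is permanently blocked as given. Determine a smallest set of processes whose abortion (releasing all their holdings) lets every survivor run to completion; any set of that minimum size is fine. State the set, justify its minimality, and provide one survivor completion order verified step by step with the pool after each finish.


Minimum abort set: P2.
Key observation: aborting P2 returns (1, 1, 2), and P4 — hopeless before — runs at step 3 with the returned capacity in the pool.
No smaller set exists: with zero aborts the deadlock remains.
Survivors finish in the order: P5, P3, P4. Step-by-step check (pool after the aborts first):
  pool = (1, 4, 5)
  P5 needs (0, 3, 0) <= (1, 4, 5) -> finishes; pool += (0, 2, 2) = (1, 6, 7)
  P3 needs (0, 5, 5) <= (1, 6, 7) -> finishes; pool += (2, 1, 0) = (3, 7, 7)
  P4 needs (3, 2, 3) <= (3, 7, 7) -> finishes; pool += (1, 2, 1) = (4, 9, 8)


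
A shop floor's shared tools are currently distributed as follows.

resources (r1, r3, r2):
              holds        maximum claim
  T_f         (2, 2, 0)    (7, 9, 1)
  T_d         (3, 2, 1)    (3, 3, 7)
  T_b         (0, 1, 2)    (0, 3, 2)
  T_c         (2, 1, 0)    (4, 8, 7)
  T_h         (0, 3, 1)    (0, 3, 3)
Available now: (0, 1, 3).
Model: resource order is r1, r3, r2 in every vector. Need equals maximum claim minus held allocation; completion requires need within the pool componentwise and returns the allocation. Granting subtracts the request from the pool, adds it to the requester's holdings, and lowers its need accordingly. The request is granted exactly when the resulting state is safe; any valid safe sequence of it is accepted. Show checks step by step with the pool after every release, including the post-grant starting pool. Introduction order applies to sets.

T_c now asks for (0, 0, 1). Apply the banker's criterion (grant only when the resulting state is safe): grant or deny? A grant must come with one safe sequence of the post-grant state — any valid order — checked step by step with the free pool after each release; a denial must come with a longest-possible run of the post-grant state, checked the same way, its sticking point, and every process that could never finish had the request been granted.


DENY — the pretend-granted state is unsafe.
Key observation: after T_h, T_b the pool peaks at (0, 5, 5), and each blocked process is short somewhere: T_f on r1, r3; T_d on r2; T_c on r1, r3, r2.
On the post-grant state, T_h, T_b is a maximal run — nothing extends it. Walking it through:
  pool = (0, 1, 2)
  run T_h (needs (0, 0, 2), free (0, 1, 2)); after release of (0, 3, 1) the pool is (0, 4, 3)
  run T_b (needs (0, 2, 0), free (0, 4, 3)); after release of (0, 1, 2) the pool is (0, 5, 5)
  T_f still needs (5, 7, 1) but only (0, 5, 5) is free — short on r1 and r3
  T_d still needs (0, 1, 6) but only (0, 5, 5) is free — short on r2
  T_c still needs (2, 7, 6) but only (0, 5, 5) is free — short on r1, r3 and r2
Processes that could never finish after the grant: T_f, T_d and T_c.


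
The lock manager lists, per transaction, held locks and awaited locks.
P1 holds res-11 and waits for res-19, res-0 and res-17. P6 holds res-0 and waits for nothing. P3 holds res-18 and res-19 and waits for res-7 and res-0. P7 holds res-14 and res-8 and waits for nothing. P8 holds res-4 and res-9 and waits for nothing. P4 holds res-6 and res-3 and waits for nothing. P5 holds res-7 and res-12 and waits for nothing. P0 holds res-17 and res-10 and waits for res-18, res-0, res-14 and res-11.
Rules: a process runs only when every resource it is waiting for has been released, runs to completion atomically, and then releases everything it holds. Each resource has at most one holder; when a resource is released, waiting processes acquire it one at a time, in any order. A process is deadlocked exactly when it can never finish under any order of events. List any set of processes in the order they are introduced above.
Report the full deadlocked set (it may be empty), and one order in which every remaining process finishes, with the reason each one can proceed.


The deadlocked set is P1 and P0.
Key observation: the cycle P1 -> P0 -> P1 can never break — each member waits on the next; no other process is dragged down with it.
A valid finishing order for the others: P5, P7, P4, P6, P8, P3.
Check, step by step:
  P5 waits on nothing -> runs at once and releases res-7 and res-12
  P7 waits on nothing -> runs at once and releases res-14 and res-8
  P4 waits on nothing -> runs at once and releases res-6 and res-3
  P6 waits on nothing -> runs at once and releases res-0
  P8 waits on nothing -> runs at once and releases res-4 and res-9
  run P3 (all its waits — res-7 and res-0 — are resolved); releases res-18 and res-19


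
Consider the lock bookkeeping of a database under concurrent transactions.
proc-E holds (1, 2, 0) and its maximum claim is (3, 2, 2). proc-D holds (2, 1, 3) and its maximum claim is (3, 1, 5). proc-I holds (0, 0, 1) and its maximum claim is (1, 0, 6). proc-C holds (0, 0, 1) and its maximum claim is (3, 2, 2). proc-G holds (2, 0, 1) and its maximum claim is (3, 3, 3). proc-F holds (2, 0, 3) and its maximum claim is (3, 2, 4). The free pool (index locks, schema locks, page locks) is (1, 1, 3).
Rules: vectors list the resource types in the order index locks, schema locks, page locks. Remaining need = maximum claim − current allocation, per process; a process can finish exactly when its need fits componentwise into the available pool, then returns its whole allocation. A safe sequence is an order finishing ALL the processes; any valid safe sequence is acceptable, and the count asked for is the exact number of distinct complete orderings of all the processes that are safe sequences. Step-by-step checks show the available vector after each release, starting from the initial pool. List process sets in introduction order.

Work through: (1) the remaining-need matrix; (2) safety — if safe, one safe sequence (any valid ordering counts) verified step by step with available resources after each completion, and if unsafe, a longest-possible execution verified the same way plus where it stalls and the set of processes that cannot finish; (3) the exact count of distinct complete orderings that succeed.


(1) Outstanding need per process (order index locks, schema locks, page locks):
  proc-E: (2, 0, 2)
  proc-D: (1, 0, 2)
  proc-I: (1, 0, 5)
  proc-C: (3, 2, 1)
  proc-G: (1, 3, 2)
  proc-F: (1, 2, 1)
(2) SAFE — a valid safe sequence is proc-D, proc-C, proc-I, proc-F, proc-E, proc-G.
Key observation: the first exact fit in this order is proc-D — it needs (1, 0, 2) with (1, 1, 3) free, meeting a requested resource to the last unit.
Walking it through:
  pool = (1, 1, 3)
  run proc-D (needs (1, 0, 2), free (1, 1, 3)); after release of (2, 1, 3) the pool is (3, 2, 6)
  run proc-C (needs (3, 2, 1), free (3, 2, 6)); after release of (0, 0, 1) the pool is (3, 2, 7)
  run proc-I (needs (1, 0, 5), free (3, 2, 7)); after release of (0, 0, 1) the pool is (3, 2, 8)
  run proc-F (needs (1, 2, 1), free (3, 2, 8)); after release of (2, 0, 3) the pool is (5, 2, 11)
  run proc-E (needs (2, 0, 2), free (5, 2, 11)); after release of (1, 2, 0) the pool is (6, 4, 11)
  run proc-G (needs (1, 3, 2), free (6, 4, 11)); after release of (2, 0, 1) the pool is (8, 4, 12)
(3) Precisely 60 of the possible complete orderings are safe sequences.


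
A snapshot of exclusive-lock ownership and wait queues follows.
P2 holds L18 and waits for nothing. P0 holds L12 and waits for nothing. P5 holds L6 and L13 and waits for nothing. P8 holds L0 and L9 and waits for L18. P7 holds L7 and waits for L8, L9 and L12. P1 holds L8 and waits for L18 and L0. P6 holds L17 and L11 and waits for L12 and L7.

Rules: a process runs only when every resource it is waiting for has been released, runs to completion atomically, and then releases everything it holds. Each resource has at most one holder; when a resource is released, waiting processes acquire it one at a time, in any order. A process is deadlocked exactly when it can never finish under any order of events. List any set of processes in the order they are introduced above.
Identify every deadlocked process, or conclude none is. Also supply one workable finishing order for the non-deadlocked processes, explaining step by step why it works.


Nothing here is deadlocked.
Key observation: the waits form no ring: some process can always run, and its releases unblock the others one by one.
The rest can finish in the order P5, P0, P2, P8, P1, P7, P6.
Verifying each step:
  P5: no waits; runs immediately, freeing L6 and L13
  P0: no waits; runs immediately, freeing L12
  P2: no waits; runs immediately, freeing L18
  P8 waits on L18 — all released -> runs and releases L0 and L9
  P1 waits on L18 and L0 — all released -> runs and releases L8
  P7 waits on L8, L9 and L12 — all released -> runs and releases L7
  P6 waits on L12 and L7 — all released -> runs and releases L17 and L11


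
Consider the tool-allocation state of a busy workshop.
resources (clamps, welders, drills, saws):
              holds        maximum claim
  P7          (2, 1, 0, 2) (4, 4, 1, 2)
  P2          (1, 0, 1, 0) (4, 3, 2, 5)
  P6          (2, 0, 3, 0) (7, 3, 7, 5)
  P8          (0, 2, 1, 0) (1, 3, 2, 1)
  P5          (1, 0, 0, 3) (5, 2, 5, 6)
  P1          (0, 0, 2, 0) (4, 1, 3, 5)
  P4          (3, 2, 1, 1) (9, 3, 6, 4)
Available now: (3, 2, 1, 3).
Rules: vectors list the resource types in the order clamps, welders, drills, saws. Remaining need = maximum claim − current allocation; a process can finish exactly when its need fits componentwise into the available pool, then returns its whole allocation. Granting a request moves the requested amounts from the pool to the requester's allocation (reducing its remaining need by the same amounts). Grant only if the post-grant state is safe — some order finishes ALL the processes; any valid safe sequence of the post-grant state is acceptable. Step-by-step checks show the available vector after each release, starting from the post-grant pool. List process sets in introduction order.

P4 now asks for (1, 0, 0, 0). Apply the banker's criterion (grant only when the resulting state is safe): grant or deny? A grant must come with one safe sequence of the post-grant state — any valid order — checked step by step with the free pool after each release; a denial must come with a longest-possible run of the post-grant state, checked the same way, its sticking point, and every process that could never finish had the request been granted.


GRANT: granting preserves safety; a valid post-grant sequence is P8, P7, P1, P2, P4, P5, P6.
Key observation: post-grant, (2, 2, 1, 3) remains, and an order beginning with P8 completes everyone.
Verifying the post-grant state step by step:
  pool = (2, 2, 1, 3)
  P8 needs (1, 1, 1, 1) <= (2, 2, 1, 3) -> finishes; pool += (0, 2, 1, 0) = (2, 4, 2, 3)
  P7 needs (2, 3, 1, 0) <= (2, 4, 2, 3) -> finishes; pool += (2, 1, 0, 2) = (4, 5, 2, 5)
  P1 needs (4, 1, 1, 5) <= (4, 5, 2, 5) -> finishes; pool += (0, 0, 2, 0) = (4, 5, 4, 5)
  P2 needs (3, 3, 1, 5) <= (4, 5, 4, 5) -> finishes; pool += (1, 0, 1, 0) = (5, 5, 5, 5)
  P4 needs (5, 1, 5, 3) <= (5, 5, 5, 5) -> finishes; pool += (4, 2, 1, 1) = (9, 7, 6, 6)
  P5 needs (4, 2, 5, 3) <= (9, 7, 6, 6) -> finishes; pool += (1, 0, 0, 3) = (10, 7, 6, 9)
  P6 needs (5, 3, 4, 5) <= (10, 7, 6, 9) -> finishes; pool += (2, 0, 3, 0) = (12, 7, 9, 9)


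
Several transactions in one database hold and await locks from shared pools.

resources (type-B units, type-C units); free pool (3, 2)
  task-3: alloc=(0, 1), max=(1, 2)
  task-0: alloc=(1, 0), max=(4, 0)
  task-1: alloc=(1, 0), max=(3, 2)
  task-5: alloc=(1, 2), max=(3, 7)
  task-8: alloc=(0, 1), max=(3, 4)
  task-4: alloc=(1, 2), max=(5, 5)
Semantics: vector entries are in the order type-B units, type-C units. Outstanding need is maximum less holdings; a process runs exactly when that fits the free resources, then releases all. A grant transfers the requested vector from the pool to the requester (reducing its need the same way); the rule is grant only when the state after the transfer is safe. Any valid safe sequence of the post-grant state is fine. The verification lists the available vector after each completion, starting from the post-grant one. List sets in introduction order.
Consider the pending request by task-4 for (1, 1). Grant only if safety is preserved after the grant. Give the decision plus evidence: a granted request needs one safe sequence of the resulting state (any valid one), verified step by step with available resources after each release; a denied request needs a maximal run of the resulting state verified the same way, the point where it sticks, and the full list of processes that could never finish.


GRANT: granting preserves safety; a valid post-grant sequence is task-3, task-1, task-0, task-4, task-8, task-5.
Key observation: the grant leaves (2, 1) free — enough for task-3, whose release restarts the cascade.
Step-by-step check of the post-grant state:
  pool = (2, 1)
  run task-3 (needs (1, 1), free (2, 1)); after release of (0, 1) the pool is (2, 2)
  run task-1 (needs (2, 2), free (2, 2)); after release of (1, 0) the pool is (3, 2)
  run task-0 (needs (3, 0), free (3, 2)); after release of (1, 0) the pool is (4, 2)
  run task-4 (needs (3, 2), free (4, 2)); after release of (2, 3) the pool is (6, 5)
  run task-8 (needs (3, 3), free (6, 5)); after release of (0, 1) the pool is (6, 6)
  run task-5 (needs (2, 5), free (6, 6)); after release of (1, 2) the pool is (7, 8)


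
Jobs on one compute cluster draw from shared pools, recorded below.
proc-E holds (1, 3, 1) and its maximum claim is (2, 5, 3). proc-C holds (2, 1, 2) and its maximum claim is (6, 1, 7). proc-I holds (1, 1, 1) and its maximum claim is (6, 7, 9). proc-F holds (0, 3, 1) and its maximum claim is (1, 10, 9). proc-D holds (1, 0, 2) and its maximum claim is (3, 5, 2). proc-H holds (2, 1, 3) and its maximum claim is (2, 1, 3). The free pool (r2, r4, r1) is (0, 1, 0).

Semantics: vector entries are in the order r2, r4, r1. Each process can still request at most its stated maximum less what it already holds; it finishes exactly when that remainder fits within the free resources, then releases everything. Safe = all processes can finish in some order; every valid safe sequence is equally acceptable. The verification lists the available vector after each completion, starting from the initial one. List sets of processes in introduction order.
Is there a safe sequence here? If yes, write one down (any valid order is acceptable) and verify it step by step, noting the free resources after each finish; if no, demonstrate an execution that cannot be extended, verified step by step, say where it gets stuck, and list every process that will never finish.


The state is SAFE; one workable sequence: proc-H, proc-E, proc-D, proc-C, proc-I, proc-F.
Key observation: proc-E is the earliest step where a requested resource binds exactly: need (1, 2, 2), pool (2, 2, 3) at its turn.
Check, step by step:
  pool = (0, 1, 0)
  proc-H: need (0, 0, 0) fits (0, 1, 0); releases (2, 1, 3), pool now (2, 2, 3)
  proc-E: need (1, 2, 2) fits (2, 2, 3); releases (1, 3, 1), pool now (3, 5, 4)
  proc-D: need (2, 5, 0) fits (3, 5, 4); releases (1, 0, 2), pool now (4, 5, 6)
  proc-C: need (4, 0, 5) fits (4, 5, 6); releases (2, 1, 2), pool now (6, 6, 8)
  proc-I: need (5, 6, 8) fits (6, 6, 8); releases (1, 1, 1), pool now (7, 7, 9)
  proc-F: need (1, 7, 8) fits (7, 7, 9); releases (0, 3, 1), pool now (7, 10, 10)


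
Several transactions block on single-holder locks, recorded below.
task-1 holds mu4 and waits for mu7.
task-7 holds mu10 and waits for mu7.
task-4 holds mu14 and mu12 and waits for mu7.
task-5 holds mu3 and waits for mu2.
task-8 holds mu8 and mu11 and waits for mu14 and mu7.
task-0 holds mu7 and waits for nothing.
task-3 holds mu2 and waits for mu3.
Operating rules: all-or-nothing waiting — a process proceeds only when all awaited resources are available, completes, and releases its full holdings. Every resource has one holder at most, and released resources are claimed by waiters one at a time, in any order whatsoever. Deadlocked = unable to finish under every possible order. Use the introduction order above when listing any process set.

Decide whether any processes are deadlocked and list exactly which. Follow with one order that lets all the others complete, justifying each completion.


Deadlocked: task-5 and task-3.
Key observation: the waits loop around task-5 -> task-3 -> task-5 with no way out; no other process is dragged down with it.
One completion order for the rest: task-0, task-1, task-4, task-8, task-7.
Check, step by step:
  task-0 waits on nothing -> runs at once and releases mu7
  task-1: everything it awaited (mu7) is free; runs, freeing mu4
  task-4: everything it awaited (mu7) is free; runs, freeing mu14 and mu12
  task-8: everything it awaited (mu14 and mu7) is free; runs, freeing mu8 and mu11
  task-7: everything it awaited (mu7) is free; runs, freeing mu10


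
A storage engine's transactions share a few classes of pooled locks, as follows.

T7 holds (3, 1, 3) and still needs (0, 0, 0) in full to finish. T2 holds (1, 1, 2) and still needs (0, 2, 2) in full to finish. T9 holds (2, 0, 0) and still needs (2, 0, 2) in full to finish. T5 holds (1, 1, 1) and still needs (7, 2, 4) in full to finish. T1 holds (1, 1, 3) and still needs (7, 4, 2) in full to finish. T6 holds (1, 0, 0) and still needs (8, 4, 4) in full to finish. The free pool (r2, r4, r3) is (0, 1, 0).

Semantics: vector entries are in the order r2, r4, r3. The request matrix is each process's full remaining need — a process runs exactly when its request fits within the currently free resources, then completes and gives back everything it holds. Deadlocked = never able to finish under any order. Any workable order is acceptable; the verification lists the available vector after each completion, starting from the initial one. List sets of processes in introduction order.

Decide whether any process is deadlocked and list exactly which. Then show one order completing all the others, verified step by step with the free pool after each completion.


Deadlocked set: T5, T1 and T6.
Key observation: r2 is the bottleneck — with T7, T2, T9 done the pool holds (6, 3, 5), short of every remaining need.
The rest can finish in the order T7, T2, T9. Check, step by step:
  pool = (0, 1, 0)
  T7: need (0, 0, 0) fits (0, 1, 0); releases (3, 1, 3), pool now (3, 2, 3)
  T2: need (0, 2, 2) fits (3, 2, 3); releases (1, 1, 2), pool now (4, 3, 5)
  T9: need (2, 0, 2) fits (4, 3, 5); releases (2, 0, 0), pool now (6, 3, 5)
The blocked processes can never fit:
  blocked: T5 wants (7, 2, 4), pool (6, 3, 5) — not enough r2
  blocked: T1 wants (7, 4, 2), pool (6, 3, 5) — not enough r2 and r4
  blocked: T6 wants (8, 4, 4), pool (6, 3, 5) — not enough r2 and r4


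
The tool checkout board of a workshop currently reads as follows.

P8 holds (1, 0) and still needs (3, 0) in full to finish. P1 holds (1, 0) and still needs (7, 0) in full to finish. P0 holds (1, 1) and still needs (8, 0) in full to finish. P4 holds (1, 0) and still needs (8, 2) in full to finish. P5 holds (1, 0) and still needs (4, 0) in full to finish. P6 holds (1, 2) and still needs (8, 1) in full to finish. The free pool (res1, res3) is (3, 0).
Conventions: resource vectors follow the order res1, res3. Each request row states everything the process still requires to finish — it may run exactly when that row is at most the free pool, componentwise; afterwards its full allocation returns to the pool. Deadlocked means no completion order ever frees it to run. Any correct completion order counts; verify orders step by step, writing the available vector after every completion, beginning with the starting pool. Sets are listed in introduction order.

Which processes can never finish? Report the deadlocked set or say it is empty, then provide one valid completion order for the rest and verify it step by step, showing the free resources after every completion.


Deadlocked: P1, P0, P4 and P6.
Key observation: after P8, P5 complete, (5, 0) is the best the pool ever gets, yet each leftover process wants more res1.
One completion order for the rest: P8, P5. Verifying each step:
  pool = (3, 0)
  P8: need (3, 0) fits (3, 0); releases (1, 0), pool now (4, 0)
  P5: need (4, 0) fits (4, 0); releases (1, 0), pool now (5, 0)
The stuck group stays short no matter what:
  blocked: P1 wants (7, 0), pool (5, 0) — not enough res1
  blocked: P0 wants (8, 0), pool (5, 0) — not enough res1
  blocked: P4 wants (8, 2), pool (5, 0) — not enough res1 and res3
  blocked: P6 wants (8, 1), pool (5, 0) — not enough res1 and res3


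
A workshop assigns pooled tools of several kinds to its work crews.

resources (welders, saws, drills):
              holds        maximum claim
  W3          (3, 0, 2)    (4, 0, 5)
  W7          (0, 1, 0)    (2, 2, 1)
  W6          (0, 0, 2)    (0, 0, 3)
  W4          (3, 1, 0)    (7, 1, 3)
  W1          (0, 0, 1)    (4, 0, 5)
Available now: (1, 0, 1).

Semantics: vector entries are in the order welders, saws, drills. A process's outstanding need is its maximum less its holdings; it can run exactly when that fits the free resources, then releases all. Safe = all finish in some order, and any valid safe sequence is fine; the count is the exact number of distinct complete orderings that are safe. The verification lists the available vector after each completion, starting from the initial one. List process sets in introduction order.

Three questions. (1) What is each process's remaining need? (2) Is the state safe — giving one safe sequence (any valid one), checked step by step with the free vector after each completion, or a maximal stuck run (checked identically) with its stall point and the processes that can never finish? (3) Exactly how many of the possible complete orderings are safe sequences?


(1) Remaining need (order welders, saws, drills):
  W3: (1, 0, 3)
  W7: (2, 1, 1)
  W6: (0, 0, 1)
  W4: (4, 0, 3)
  W1: (4, 0, 4)
(2) SAFE, for example via the order W6, W3, W1, W4, W7.
Key observation: the order's first zero-slack moment is W6 ((0, 0, 1) needed, (1, 0, 1) free — a requested resource with nothing to spare).
Step-by-step check:
  pool = (1, 0, 1)
  run W6 (needs (0, 0, 1), free (1, 0, 1)); after release of (0, 0, 2) the pool is (1, 0, 3)
  run W3 (needs (1, 0, 3), free (1, 0, 3)); after release of (3, 0, 2) the pool is (4, 0, 5)
  run W1 (needs (4, 0, 4), free (4, 0, 5)); after release of (0, 0, 1) the pool is (4, 0, 6)
  run W4 (needs (4, 0, 3), free (4, 0, 6)); after release of (3, 1, 0) the pool is (7, 1, 6)
  run W7 (needs (2, 1, 1), free (7, 1, 6)); after release of (0, 1, 0) the pool is (7, 2, 6)
(3) Exactly 3 of the possible complete orderings are safe sequences.


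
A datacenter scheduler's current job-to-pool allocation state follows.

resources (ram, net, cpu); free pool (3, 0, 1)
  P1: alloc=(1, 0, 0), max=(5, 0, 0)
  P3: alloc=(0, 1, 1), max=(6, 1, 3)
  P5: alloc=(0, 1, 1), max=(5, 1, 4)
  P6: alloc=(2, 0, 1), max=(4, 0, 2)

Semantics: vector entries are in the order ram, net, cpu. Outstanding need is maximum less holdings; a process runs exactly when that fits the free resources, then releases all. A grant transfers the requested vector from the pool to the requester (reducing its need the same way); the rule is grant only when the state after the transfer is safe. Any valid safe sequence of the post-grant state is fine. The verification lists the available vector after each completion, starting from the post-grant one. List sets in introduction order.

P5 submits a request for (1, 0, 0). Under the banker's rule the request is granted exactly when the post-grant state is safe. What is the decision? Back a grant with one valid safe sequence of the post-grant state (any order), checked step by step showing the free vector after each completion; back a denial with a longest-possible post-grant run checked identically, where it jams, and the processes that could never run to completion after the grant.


DENY — the pretend-granted state is unsafe.
Key observation: after P6, P1 the pool peaks at (5, 0, 2), and each blocked process is short somewhere: P3 on ram; P5 on cpu.
Pretend the grant happened; the run P6, P1 goes as far as possible. Verifying each step:
  pool = (2, 0, 1)
  run P6 (needs (2, 0, 1), free (2, 0, 1)); after release of (2, 0, 1) the pool is (4, 0, 2)
  run P1 (needs (4, 0, 0), free (4, 0, 2)); after release of (1, 0, 0) the pool is (5, 0, 2)
  P3 cannot run: need (6, 0, 2) vs free (5, 0, 2) (insufficient ram)
  P5 cannot run: need (4, 0, 3) vs free (5, 0, 2) (insufficient cpu)
Processes that could never finish after the grant: P3 and P5.


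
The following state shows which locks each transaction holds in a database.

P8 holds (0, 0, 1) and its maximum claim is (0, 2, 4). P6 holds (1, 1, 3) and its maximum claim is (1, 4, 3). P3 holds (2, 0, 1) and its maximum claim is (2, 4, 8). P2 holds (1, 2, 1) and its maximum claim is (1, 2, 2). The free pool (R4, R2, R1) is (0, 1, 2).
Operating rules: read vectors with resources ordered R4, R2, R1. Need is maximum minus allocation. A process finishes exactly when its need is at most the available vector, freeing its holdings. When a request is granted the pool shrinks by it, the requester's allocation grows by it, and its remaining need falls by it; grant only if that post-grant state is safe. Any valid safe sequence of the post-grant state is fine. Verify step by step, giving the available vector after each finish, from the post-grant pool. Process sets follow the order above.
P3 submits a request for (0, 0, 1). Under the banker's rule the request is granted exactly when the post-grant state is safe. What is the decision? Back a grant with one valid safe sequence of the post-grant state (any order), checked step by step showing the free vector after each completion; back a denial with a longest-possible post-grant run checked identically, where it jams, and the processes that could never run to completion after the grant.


GRANT — the state after the grant stays safe, e.g. via P2, P6, P8, P3.
Key observation: with (0, 1, 1) left after the transfer, P2 can run at once — the state stays safe.
Check on the post-grant state, step by step:
  pool = (0, 1, 1)
  P2 needs (0, 0, 1) <= (0, 1, 1) -> finishes; pool += (1, 2, 1) = (1, 3, 2)
  P6 needs (0, 3, 0) <= (1, 3, 2) -> finishes; pool += (1, 1, 3) = (2, 4, 5)
  P8 needs (0, 2, 3) <= (2, 4, 5) -> finishes; pool += (0, 0, 1) = (2, 4, 6)
  P3 needs (0, 4, 6) <= (2, 4, 6) -> finishes; pool += (2, 0, 2) = (4, 4, 8)


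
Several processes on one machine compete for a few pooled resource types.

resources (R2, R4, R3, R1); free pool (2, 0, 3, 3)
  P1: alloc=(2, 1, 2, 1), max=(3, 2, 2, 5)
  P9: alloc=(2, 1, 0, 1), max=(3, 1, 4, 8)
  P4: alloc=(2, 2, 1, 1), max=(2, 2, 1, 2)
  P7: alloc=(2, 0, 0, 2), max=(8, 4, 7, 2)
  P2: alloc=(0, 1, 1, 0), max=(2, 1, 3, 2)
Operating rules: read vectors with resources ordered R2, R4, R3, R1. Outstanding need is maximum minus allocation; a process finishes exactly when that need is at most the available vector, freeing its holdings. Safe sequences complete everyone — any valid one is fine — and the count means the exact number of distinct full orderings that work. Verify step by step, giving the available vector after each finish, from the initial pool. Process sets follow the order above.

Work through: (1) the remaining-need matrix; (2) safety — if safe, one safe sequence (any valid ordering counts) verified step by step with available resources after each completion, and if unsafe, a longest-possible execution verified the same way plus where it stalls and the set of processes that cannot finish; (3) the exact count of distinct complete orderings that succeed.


(1) Need matrix, components ordered R2, R4, R3, R1:
  P1: (1, 1, 0, 4)
  P9: (1, 0, 4, 7)
  P4: (0, 0, 0, 1)
  P7: (6, 4, 7, 0)
  P2: (2, 0, 2, 2)
(2) SAFE, for example via the order P4, P2, P1, P7, P9.
Key observation: P1 is the earliest step where a requested resource binds exactly: need (1, 1, 0, 4), pool (4, 3, 5, 4) at its turn.
Step-by-step check:
  pool = (2, 0, 3, 3)
  run P4 (needs (0, 0, 0, 1), free (2, 0, 3, 3)); after release of (2, 2, 1, 1) the pool is (4, 2, 4, 4)
  run P2 (needs (2, 0, 2, 2), free (4, 2, 4, 4)); after release of (0, 1, 1, 0) the pool is (4, 3, 5, 4)
  run P1 (needs (1, 1, 0, 4), free (4, 3, 5, 4)); after release of (2, 1, 2, 1) the pool is (6, 4, 7, 5)
  run P7 (needs (6, 4, 7, 0), free (6, 4, 7, 5)); after release of (2, 0, 0, 2) the pool is (8, 4, 7, 7)
  run P9 (needs (1, 0, 4, 7), free (8, 4, 7, 7)); after release of (2, 1, 0, 1) the pool is (10, 5, 7, 8)
(3) Exactly 3 of the possible complete orderings are safe sequences.


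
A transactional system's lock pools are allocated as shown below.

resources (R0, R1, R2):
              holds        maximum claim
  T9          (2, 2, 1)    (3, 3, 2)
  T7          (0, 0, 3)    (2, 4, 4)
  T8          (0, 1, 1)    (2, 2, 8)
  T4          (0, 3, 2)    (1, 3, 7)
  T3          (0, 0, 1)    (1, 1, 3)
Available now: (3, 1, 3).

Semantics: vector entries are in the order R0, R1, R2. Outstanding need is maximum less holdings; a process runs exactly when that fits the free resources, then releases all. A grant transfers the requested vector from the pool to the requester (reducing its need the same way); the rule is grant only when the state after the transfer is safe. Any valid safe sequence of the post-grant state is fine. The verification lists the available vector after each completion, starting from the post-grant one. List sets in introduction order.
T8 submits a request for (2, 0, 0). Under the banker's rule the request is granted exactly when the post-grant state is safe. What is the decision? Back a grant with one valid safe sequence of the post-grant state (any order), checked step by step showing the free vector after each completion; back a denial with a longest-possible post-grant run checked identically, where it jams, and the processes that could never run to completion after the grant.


GRANT — the state after the grant stays safe, e.g. via T3, T9, T4, T7, T8.
Key observation: the transfer keeps a workable pool ((1, 1, 3)); T3 starts the safe sequence.
Step-by-step check of the post-grant state:
  pool = (1, 1, 3)
  T3: need (1, 1, 2) fits (1, 1, 3); releases (0, 0, 1), pool now (1, 1, 4)
  T9: need (1, 1, 1) fits (1, 1, 4); releases (2, 2, 1), pool now (3, 3, 5)
  T4: need (1, 0, 5) fits (3, 3, 5); releases (0, 3, 2), pool now (3, 6, 7)
  T7: need (2, 4, 1) fits (3, 6, 7); releases (0, 0, 3), pool now (3, 6, 10)
  T8: need (0, 1, 7) fits (3, 6, 10); releases (2, 1, 1), pool now (5, 7, 11)


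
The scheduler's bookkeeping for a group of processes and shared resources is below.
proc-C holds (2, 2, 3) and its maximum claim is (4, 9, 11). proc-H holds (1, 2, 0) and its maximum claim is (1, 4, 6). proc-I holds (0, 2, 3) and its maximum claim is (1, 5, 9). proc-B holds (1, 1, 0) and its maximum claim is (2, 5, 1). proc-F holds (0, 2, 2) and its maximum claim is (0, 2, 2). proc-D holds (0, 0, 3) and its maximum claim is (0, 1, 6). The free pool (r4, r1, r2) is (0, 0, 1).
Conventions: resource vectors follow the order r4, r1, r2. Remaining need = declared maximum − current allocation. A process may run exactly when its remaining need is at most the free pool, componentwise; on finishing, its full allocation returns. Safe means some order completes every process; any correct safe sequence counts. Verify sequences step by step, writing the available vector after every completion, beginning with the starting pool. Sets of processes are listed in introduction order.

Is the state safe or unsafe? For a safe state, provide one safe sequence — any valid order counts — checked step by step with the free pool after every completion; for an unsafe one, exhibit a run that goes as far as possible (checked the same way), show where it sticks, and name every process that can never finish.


SAFE. One safe sequence: proc-F, proc-D, proc-H, proc-I, proc-B, proc-C.
Key observation: proc-D marks the first exact bind of the order: its need (0, 1, 3) fits the free (0, 2, 3) with zero slack on a requested resource.
Check, step by step:
  pool = (0, 0, 1)
  proc-F needs (0, 0, 0) <= (0, 0, 1) -> finishes; pool += (0, 2, 2) = (0, 2, 3)
  proc-D needs (0, 1, 3) <= (0, 2, 3) -> finishes; pool += (0, 0, 3) = (0, 2, 6)
  proc-H needs (0, 2, 6) <= (0, 2, 6) -> finishes; pool += (1, 2, 0) = (1, 4, 6)
  proc-I needs (1, 3, 6) <= (1, 4, 6) -> finishes; pool += (0, 2, 3) = (1, 6, 9)
  proc-B needs (1, 4, 1) <= (1, 6, 9) -> finishes; pool += (1, 1, 0) = (2, 7, 9)
  proc-C needs (2, 7, 8) <= (2, 7, 9) -> finishes; pool += (2, 2, 3) = (4, 9, 12)
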